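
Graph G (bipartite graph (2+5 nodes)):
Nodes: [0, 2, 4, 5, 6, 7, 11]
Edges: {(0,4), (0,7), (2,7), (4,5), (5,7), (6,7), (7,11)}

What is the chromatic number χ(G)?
Clique number ω(G) = 2 (lower bound: χ ≥ ω).
The graph is bipartite (no odd cycle), so 2 colors suffice: χ(G) = 2.
A valid 2-coloring: color 1: [4, 7]; color 2: [0, 2, 5, 6, 11].

χ(G) = 2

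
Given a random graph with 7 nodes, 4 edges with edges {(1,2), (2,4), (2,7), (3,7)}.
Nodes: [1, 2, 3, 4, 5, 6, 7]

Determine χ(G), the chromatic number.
χ(G) = 2

Clique number ω(G) = 2 (lower bound: χ ≥ ω).
The graph is bipartite (no odd cycle), so 2 colors suffice: χ(G) = 2.
A valid 2-coloring: color 1: [2, 3, 5, 6]; color 2: [1, 4, 7].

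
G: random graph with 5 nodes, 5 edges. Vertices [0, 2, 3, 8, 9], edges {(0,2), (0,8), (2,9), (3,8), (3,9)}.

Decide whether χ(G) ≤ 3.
A valid 3-coloring: color 1: [0, 9]; color 2: [2, 8]; color 3: [3].
(χ(G) = 3 ≤ 3.)

Yes, G is 3-colorable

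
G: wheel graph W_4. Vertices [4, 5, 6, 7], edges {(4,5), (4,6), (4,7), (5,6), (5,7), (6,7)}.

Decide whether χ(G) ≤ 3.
No, G is not 3-colorable

The clique on vertices [4, 5, 6, 7] has size 4 > 3, so it alone needs 4 colors.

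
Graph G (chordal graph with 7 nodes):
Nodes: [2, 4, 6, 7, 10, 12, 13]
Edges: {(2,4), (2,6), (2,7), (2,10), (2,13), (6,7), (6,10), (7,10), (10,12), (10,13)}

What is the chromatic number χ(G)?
χ(G) = 4

Clique number ω(G) = 4 (lower bound: χ ≥ ω).
The clique on [2, 6, 7, 10] has size 4, forcing χ ≥ 4, and the coloring below uses 4 colors, so χ(G) = 4.
A valid 4-coloring: color 1: [4, 10]; color 2: [2, 12]; color 3: [6, 13]; color 4: [7].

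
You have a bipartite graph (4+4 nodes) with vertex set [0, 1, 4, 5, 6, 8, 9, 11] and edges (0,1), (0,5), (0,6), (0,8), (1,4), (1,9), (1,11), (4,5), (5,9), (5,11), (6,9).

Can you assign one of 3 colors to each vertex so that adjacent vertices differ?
Yes, G is 3-colorable

A valid 3-coloring: color 1: [0, 4, 9, 11]; color 2: [1, 5, 6, 8].
(χ(G) = 2 ≤ 3.)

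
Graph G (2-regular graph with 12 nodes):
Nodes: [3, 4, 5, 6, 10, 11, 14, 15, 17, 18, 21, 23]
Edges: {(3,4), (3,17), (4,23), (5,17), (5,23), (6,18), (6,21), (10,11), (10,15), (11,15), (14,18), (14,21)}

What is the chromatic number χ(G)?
χ(G) = 3

Clique number ω(G) = 3 (lower bound: χ ≥ ω).
The clique on [10, 11, 15] has size 3, forcing χ ≥ 3, and the coloring below uses 3 colors, so χ(G) = 3.
A valid 3-coloring: color 1: [3, 5, 10, 18, 21]; color 2: [6, 14, 15, 17, 23]; color 3: [4, 11].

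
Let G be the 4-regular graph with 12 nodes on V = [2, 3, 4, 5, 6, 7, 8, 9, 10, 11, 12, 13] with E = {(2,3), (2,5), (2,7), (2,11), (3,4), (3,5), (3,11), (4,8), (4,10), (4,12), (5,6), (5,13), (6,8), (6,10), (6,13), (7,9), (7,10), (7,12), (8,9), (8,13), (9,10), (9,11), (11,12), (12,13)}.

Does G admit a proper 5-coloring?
A valid 5-coloring: color 1: [5, 8, 10, 12]; color 2: [4, 6, 7, 11]; color 3: [3, 9, 13]; color 4: [2].
(χ(G) = 4 ≤ 5.)

Yes, G is 5-colorable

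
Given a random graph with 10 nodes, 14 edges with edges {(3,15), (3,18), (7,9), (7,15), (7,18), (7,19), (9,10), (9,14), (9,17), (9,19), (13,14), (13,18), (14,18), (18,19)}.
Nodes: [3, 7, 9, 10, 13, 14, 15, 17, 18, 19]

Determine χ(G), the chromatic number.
χ(G) = 3

Clique number ω(G) = 3 (lower bound: χ ≥ ω).
The clique on [7, 9, 19] has size 3, forcing χ ≥ 3, and the coloring below uses 3 colors, so χ(G) = 3.
A valid 3-coloring: color 1: [9, 15, 18]; color 2: [3, 7, 10, 14, 17]; color 3: [13, 19].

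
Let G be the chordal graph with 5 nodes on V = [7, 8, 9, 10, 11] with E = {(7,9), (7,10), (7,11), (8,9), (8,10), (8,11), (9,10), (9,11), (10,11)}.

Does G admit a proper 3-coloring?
No, G is not 3-colorable

The clique on vertices [8, 9, 10, 11] has size 4 > 3, so it alone needs 4 colors.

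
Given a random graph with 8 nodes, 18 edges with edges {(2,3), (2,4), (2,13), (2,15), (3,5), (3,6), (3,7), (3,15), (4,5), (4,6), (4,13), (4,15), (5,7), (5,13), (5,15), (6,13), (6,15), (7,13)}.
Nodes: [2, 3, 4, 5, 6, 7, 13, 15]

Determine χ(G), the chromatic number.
Clique number ω(G) = 3 (lower bound: χ ≥ ω).
Odd cycle [7, 13, 4, 15, 3] needs 3 colors (χ ≥ 3).
Vertex 5 is adjacent to every vertex of [3, 4, 7, 13, 15], which already need 3 colors among themselves, so 5 needs a new color (χ ≥ 4).
The coloring below uses 4 colors, so χ(G) = 4.
A valid 4-coloring: color 1: [13, 15]; color 2: [3, 4]; color 3: [2, 5, 6]; color 4: [7].

χ(G) = 4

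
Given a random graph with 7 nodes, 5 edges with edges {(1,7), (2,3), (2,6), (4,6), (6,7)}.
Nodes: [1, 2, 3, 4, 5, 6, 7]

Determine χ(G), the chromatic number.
χ(G) = 2

Clique number ω(G) = 2 (lower bound: χ ≥ ω).
The graph is bipartite (no odd cycle), so 2 colors suffice: χ(G) = 2.
A valid 2-coloring: color 1: [1, 3, 5, 6]; color 2: [2, 4, 7].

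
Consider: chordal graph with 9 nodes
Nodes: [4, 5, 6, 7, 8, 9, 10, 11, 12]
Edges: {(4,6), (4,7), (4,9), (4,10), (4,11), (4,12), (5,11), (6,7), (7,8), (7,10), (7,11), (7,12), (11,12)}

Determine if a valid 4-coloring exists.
A valid 4-coloring: color 1: [4, 5, 8]; color 2: [7, 9]; color 3: [6, 10, 11]; color 4: [12].
(χ(G) = 4 ≤ 4.)

Yes, G is 4-colorable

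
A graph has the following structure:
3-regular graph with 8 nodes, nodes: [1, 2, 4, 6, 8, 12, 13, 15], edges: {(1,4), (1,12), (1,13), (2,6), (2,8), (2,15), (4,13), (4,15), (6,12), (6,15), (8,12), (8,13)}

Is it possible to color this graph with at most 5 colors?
A valid 5-coloring: color 1: [1, 6, 8]; color 2: [12, 13, 15]; color 3: [2, 4].
(χ(G) = 3 ≤ 5.)

Yes, G is 5-colorable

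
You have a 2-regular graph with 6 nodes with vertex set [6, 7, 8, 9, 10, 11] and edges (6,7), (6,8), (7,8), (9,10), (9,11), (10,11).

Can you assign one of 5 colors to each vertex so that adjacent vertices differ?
Yes, G is 5-colorable

A valid 5-coloring: color 1: [6, 9]; color 2: [7, 11]; color 3: [8, 10].
(χ(G) = 3 ≤ 5.)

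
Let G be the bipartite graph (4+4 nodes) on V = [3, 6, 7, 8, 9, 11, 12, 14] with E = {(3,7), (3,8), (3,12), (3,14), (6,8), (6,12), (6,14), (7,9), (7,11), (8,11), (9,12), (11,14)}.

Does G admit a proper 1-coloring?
Edge (8,11) forces its endpoints to differ, so 1 color is not enough.

No, G is not 1-colorable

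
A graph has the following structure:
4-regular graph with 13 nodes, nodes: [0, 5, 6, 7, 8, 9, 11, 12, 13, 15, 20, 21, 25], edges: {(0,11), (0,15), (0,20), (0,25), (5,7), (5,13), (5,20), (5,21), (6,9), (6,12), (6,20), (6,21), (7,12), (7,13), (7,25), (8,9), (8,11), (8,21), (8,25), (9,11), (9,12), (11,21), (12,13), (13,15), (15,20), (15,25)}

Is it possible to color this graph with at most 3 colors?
Yes, G is 3-colorable

A valid 3-coloring: color 1: [0, 5, 8, 12]; color 2: [9, 13, 20, 21, 25]; color 3: [6, 7, 11, 15].
(χ(G) = 3 ≤ 3.)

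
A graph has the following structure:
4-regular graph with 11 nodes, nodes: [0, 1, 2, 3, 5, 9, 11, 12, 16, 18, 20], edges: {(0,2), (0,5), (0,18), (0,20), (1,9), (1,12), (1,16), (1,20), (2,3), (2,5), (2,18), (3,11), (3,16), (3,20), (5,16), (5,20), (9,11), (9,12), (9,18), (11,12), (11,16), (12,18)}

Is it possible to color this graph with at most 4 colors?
A valid 4-coloring: color 1: [0, 3, 12]; color 2: [1, 5, 11, 18]; color 3: [2, 9, 16, 20].
(χ(G) = 3 ≤ 4.)

Yes, G is 4-colorable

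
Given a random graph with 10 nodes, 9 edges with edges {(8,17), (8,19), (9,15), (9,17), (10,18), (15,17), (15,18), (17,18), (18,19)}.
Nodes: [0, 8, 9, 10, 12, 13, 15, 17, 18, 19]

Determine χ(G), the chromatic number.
Clique number ω(G) = 3 (lower bound: χ ≥ ω).
The clique on [9, 15, 17] has size 3, forcing χ ≥ 3, and the coloring below uses 3 colors, so χ(G) = 3.
A valid 3-coloring: color 1: [0, 8, 9, 12, 13, 18]; color 2: [10, 17, 19]; color 3: [15].

χ(G) = 3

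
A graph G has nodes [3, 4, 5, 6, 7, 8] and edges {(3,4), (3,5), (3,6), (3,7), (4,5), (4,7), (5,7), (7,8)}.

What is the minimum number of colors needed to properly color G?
Clique number ω(G) = 4 (lower bound: χ ≥ ω).
The clique on [3, 4, 5, 7] has size 4, forcing χ ≥ 4, and the coloring below uses 4 colors, so χ(G) = 4.
A valid 4-coloring: color 1: [6, 7]; color 2: [3, 8]; color 3: [4]; color 4: [5].

χ(G) = 4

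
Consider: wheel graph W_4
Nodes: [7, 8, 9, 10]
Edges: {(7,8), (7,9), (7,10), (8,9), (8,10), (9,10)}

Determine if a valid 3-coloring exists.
No, G is not 3-colorable

The clique on vertices [7, 8, 9, 10] has size 4 > 3, so it alone needs 4 colors.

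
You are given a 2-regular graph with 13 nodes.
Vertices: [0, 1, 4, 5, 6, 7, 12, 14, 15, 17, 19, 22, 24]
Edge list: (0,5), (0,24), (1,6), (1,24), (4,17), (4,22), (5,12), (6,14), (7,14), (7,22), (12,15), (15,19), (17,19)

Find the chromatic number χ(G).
χ(G) = 3

Clique number ω(G) = 2 (lower bound: χ ≥ ω).
Odd cycle [6, 14, 7, 22, 4, 17, 19, 15, 12, 5, 0, 24, 1] needs 3 colors (χ ≥ 3).
The coloring below uses 3 colors, so χ(G) = 3.
A valid 3-coloring: color 1: [4, 5, 6, 7, 15, 24]; color 2: [0, 1, 12, 14, 19, 22]; color 3: [17].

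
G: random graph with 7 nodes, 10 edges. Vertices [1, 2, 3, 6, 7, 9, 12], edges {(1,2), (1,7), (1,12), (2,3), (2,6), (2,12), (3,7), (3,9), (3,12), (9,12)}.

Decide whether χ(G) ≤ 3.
Yes, G is 3-colorable

A valid 3-coloring: color 1: [2, 7, 9]; color 2: [6, 12]; color 3: [1, 3].
(χ(G) = 3 ≤ 3.)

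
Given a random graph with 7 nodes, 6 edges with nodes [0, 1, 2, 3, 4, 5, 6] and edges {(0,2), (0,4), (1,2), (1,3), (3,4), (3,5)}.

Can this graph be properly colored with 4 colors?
Yes, G is 4-colorable

A valid 4-coloring: color 1: [2, 3, 6]; color 2: [1, 4, 5]; color 3: [0].
(χ(G) = 3 ≤ 4.)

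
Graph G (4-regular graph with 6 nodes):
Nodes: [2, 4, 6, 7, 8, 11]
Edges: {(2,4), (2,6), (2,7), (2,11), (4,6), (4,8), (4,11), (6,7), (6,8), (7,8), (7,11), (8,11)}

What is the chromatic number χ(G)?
Clique number ω(G) = 3 (lower bound: χ ≥ ω).
The clique on [4, 8, 11] has size 3, forcing χ ≥ 3, and the coloring below uses 3 colors, so χ(G) = 3.
A valid 3-coloring: color 1: [4, 7]; color 2: [2, 8]; color 3: [6, 11].

χ(G) = 3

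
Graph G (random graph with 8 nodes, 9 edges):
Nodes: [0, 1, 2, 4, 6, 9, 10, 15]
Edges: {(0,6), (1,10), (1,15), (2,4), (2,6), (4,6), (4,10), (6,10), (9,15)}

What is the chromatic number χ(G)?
Clique number ω(G) = 3 (lower bound: χ ≥ ω).
The clique on [2, 4, 6] has size 3, forcing χ ≥ 3, and the coloring below uses 3 colors, so χ(G) = 3.
A valid 3-coloring: color 1: [1, 6, 9]; color 2: [0, 2, 10, 15]; color 3: [4].

χ(G) = 3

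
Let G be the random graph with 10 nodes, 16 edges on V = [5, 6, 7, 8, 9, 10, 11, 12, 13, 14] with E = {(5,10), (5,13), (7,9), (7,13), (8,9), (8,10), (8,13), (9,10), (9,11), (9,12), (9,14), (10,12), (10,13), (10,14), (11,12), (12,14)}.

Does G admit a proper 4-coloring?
A valid 4-coloring: color 1: [6, 7, 10, 11]; color 2: [9, 13]; color 3: [5, 8, 12]; color 4: [14].
(χ(G) = 4 ≤ 4.)

Yes, G is 4-colorable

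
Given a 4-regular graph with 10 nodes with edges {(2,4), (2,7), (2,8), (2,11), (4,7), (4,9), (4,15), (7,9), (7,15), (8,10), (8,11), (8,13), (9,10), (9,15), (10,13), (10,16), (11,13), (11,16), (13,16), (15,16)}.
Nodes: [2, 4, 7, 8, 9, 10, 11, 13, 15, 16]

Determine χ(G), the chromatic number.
Clique number ω(G) = 4 (lower bound: χ ≥ ω).
The clique on [4, 7, 9, 15] has size 4, forcing χ ≥ 4, and the coloring below uses 4 colors, so χ(G) = 4.
A valid 4-coloring: color 1: [4, 10, 11]; color 2: [2, 13, 15]; color 3: [8, 9, 16]; color 4: [7].

χ(G) = 4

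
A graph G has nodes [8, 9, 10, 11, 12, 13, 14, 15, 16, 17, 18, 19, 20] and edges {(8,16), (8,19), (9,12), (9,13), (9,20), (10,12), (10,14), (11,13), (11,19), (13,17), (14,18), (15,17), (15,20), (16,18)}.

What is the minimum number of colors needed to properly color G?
Clique number ω(G) = 2 (lower bound: χ ≥ ω).
Odd cycle [17, 15, 20, 9, 13] needs 3 colors (χ ≥ 3).
The coloring below uses 3 colors, so χ(G) = 3.
A valid 3-coloring: color 1: [12, 13, 14, 15, 16, 19]; color 2: [8, 9, 10, 11, 17, 18]; color 3: [20].

χ(G) = 3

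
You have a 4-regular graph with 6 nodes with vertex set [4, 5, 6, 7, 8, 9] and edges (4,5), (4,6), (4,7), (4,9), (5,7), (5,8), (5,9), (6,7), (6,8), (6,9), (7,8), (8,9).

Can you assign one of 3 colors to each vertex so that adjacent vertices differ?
Yes, G is 3-colorable

A valid 3-coloring: color 1: [5, 6]; color 2: [4, 8]; color 3: [7, 9].
(χ(G) = 3 ≤ 3.)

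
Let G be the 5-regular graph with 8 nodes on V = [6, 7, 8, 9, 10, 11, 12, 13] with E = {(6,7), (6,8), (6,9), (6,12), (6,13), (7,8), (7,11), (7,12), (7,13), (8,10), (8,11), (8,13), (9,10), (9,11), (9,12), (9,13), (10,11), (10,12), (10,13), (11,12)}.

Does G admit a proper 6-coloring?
Yes, G is 6-colorable

A valid 6-coloring: color 1: [6, 11]; color 2: [12, 13]; color 3: [8, 9]; color 4: [7, 10].
(χ(G) = 4 ≤ 6.)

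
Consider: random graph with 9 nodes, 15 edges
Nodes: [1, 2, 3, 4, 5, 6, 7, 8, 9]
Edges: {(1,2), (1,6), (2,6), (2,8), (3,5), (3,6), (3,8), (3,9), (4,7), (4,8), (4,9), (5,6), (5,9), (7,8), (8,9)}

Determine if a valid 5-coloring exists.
Yes, G is 5-colorable

A valid 5-coloring: color 1: [1, 5, 8]; color 2: [2, 3, 4]; color 3: [6, 7, 9].
(χ(G) = 3 ≤ 5.)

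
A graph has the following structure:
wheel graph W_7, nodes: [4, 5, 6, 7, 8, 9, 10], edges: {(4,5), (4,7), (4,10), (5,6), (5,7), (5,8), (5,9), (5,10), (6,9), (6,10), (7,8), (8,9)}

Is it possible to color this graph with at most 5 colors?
Yes, G is 5-colorable

A valid 5-coloring: color 1: [5]; color 2: [7, 9, 10]; color 3: [4, 6, 8].
(χ(G) = 3 ≤ 5.)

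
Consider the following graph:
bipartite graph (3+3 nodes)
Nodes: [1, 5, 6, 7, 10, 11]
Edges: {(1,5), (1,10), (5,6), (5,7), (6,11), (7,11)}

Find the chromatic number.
Clique number ω(G) = 2 (lower bound: χ ≥ ω).
The graph is bipartite (no odd cycle), so 2 colors suffice: χ(G) = 2.
A valid 2-coloring: color 1: [5, 10, 11]; color 2: [1, 6, 7].

χ(G) = 2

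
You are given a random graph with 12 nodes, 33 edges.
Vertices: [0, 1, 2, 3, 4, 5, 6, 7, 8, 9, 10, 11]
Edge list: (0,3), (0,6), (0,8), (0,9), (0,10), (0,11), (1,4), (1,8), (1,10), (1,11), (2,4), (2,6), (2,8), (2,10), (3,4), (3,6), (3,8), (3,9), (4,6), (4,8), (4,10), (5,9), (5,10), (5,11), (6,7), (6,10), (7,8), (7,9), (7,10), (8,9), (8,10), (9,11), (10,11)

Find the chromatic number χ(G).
χ(G) = 4

Clique number ω(G) = 4 (lower bound: χ ≥ ω).
The clique on [0, 3, 8, 9] has size 4, forcing χ ≥ 4, and the coloring below uses 4 colors, so χ(G) = 4.
A valid 4-coloring: color 1: [3, 10]; color 2: [6, 8, 11]; color 3: [4, 9]; color 4: [0, 1, 2, 5, 7].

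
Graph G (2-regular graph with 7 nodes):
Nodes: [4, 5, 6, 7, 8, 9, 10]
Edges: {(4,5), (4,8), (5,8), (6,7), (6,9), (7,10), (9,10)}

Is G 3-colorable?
A valid 3-coloring: color 1: [5, 6, 10]; color 2: [7, 8, 9]; color 3: [4].
(χ(G) = 3 ≤ 3.)

Yes, G is 3-colorable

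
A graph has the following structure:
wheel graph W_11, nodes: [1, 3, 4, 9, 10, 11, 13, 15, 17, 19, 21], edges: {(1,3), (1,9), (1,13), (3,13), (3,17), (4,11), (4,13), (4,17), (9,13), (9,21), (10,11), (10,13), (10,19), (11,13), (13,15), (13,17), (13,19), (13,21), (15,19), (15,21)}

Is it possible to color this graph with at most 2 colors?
The clique on vertices [1, 9, 13] has size 3 > 2, so it alone needs 3 colors.

No, G is not 2-colorable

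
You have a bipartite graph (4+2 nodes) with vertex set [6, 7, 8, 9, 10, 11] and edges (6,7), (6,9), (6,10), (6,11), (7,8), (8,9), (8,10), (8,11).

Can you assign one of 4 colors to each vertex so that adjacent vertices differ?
A valid 4-coloring: color 1: [6, 8]; color 2: [7, 9, 10, 11].
(χ(G) = 2 ≤ 4.)

Yes, G is 4-colorable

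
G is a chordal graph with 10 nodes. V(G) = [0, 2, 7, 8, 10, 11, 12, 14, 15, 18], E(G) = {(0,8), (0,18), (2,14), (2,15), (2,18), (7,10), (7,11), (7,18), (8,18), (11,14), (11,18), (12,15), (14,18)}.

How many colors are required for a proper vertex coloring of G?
χ(G) = 3

Clique number ω(G) = 3 (lower bound: χ ≥ ω).
The clique on [0, 8, 18] has size 3, forcing χ ≥ 3, and the coloring below uses 3 colors, so χ(G) = 3.
A valid 3-coloring: color 1: [10, 15, 18]; color 2: [2, 8, 11, 12]; color 3: [0, 7, 14].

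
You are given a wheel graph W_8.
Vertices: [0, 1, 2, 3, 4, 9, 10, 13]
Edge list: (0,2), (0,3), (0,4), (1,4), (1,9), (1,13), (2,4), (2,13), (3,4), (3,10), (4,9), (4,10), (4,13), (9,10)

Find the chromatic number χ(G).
Clique number ω(G) = 3 (lower bound: χ ≥ ω).
Odd cycle [0, 2, 13, 1, 9, 10, 3] needs 3 colors (χ ≥ 3).
Vertex 4 is adjacent to every vertex of [0, 1, 2, 3, 9, 10, 13], which already need 3 colors among themselves, so 4 needs a new color (χ ≥ 4).
The coloring below uses 4 colors, so χ(G) = 4.
A valid 4-coloring: color 1: [4]; color 2: [0, 10, 13]; color 3: [1, 2, 3]; color 4: [9].

χ(G) = 4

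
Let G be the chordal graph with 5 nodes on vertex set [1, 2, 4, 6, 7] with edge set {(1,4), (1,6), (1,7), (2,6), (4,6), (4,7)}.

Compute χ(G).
Clique number ω(G) = 3 (lower bound: χ ≥ ω).
The clique on [1, 4, 6] has size 3, forcing χ ≥ 3, and the coloring below uses 3 colors, so χ(G) = 3.
A valid 3-coloring: color 1: [1, 2]; color 2: [4]; color 3: [6, 7].

χ(G) = 3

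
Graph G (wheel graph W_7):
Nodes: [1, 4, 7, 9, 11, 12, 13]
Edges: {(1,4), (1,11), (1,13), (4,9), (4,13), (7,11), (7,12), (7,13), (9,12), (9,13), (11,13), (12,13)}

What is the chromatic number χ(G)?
χ(G) = 3

Clique number ω(G) = 3 (lower bound: χ ≥ ω).
The clique on [1, 11, 13] has size 3, forcing χ ≥ 3, and the coloring below uses 3 colors, so χ(G) = 3.
A valid 3-coloring: color 1: [13]; color 2: [1, 7, 9]; color 3: [4, 11, 12].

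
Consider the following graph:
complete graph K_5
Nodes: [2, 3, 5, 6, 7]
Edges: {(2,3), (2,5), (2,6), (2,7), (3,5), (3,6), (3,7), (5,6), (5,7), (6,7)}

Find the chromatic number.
Clique number ω(G) = 5 (lower bound: χ ≥ ω).
The clique on [2, 3, 5, 6, 7] has size 5, forcing χ ≥ 5, and the coloring below uses 5 colors, so χ(G) = 5.
A valid 5-coloring: color 1: [2]; color 2: [3]; color 3: [6]; color 4: [7]; color 5: [5].

χ(G) = 5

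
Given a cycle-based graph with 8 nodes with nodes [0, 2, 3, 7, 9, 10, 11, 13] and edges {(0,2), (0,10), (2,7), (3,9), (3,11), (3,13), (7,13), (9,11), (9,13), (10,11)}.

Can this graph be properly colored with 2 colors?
No, G is not 2-colorable

The clique on vertices [3, 9, 11] has size 3 > 2, so it alone needs 3 colors.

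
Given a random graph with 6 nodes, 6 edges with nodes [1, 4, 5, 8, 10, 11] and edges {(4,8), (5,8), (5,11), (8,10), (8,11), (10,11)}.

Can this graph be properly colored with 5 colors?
A valid 5-coloring: color 1: [1, 8]; color 2: [4, 11]; color 3: [5, 10].
(χ(G) = 3 ≤ 5.)

Yes, G is 5-colorable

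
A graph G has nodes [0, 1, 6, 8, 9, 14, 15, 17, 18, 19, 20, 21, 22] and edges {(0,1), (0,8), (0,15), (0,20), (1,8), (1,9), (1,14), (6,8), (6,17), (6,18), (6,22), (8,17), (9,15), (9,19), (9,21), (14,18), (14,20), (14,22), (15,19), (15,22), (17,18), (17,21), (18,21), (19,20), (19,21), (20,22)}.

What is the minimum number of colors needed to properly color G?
χ(G) = 3

Clique number ω(G) = 3 (lower bound: χ ≥ ω).
The clique on [0, 1, 8] has size 3, forcing χ ≥ 3, and the coloring below uses 3 colors, so χ(G) = 3.
A valid 3-coloring: color 1: [8, 18, 19, 22]; color 2: [0, 9, 14, 17]; color 3: [1, 6, 15, 20, 21].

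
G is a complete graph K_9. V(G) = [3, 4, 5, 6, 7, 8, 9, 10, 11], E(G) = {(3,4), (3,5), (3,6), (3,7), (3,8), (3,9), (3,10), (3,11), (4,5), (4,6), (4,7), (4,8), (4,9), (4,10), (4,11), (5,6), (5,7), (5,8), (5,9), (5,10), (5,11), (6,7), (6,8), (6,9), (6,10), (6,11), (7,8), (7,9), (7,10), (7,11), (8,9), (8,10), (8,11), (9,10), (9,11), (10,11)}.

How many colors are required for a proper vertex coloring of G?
χ(G) = 9

Clique number ω(G) = 9 (lower bound: χ ≥ ω).
The clique on [3, 4, 5, 6, 7, 8, 9, 10, 11] has size 9, forcing χ ≥ 9, and the coloring below uses 9 colors, so χ(G) = 9.
A valid 9-coloring: color 1: [10]; color 2: [4]; color 3: [8]; color 4: [6]; color 5: [11]; color 6: [3]; color 7: [7]; color 8: [5]; color 9: [9].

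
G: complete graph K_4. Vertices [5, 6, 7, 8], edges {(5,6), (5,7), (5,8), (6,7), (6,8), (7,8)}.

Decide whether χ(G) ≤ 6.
A valid 6-coloring: color 1: [5]; color 2: [6]; color 3: [7]; color 4: [8].
(χ(G) = 4 ≤ 6.)

Yes, G is 6-colorable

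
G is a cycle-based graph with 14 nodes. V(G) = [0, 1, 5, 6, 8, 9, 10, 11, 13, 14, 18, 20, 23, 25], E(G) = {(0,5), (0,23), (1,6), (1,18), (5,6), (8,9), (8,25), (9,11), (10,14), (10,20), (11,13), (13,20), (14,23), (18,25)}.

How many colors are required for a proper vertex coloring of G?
Clique number ω(G) = 2 (lower bound: χ ≥ ω).
The graph is bipartite (no odd cycle), so 2 colors suffice: χ(G) = 2.
A valid 2-coloring: color 1: [0, 6, 8, 11, 14, 18, 20]; color 2: [1, 5, 9, 10, 13, 23, 25].

χ(G) = 2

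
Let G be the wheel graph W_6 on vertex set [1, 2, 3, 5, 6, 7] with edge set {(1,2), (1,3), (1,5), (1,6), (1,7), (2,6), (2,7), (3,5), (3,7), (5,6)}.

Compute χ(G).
Clique number ω(G) = 3 (lower bound: χ ≥ ω).
Odd cycle [3, 5, 6, 2, 7] needs 3 colors (χ ≥ 3).
Vertex 1 is adjacent to every vertex of [2, 3, 5, 6, 7], which already need 3 colors among themselves, so 1 needs a new color (χ ≥ 4).
The coloring below uses 4 colors, so χ(G) = 4.
A valid 4-coloring: color 1: [1]; color 2: [2, 3]; color 3: [5, 7]; color 4: [6].

χ(G) = 4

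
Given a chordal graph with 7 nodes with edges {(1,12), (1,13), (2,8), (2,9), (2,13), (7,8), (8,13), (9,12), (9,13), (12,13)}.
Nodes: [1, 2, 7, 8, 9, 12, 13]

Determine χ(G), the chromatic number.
Clique number ω(G) = 3 (lower bound: χ ≥ ω).
The clique on [1, 12, 13] has size 3, forcing χ ≥ 3, and the coloring below uses 3 colors, so χ(G) = 3.
A valid 3-coloring: color 1: [7, 13]; color 2: [1, 8, 9]; color 3: [2, 12].

χ(G) = 3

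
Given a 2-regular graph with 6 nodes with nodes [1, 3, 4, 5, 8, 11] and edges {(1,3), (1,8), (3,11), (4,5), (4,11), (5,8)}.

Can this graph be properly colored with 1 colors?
No, G is not 1-colorable

Edge (1,8) forces its endpoints to differ, so 1 color is not enough.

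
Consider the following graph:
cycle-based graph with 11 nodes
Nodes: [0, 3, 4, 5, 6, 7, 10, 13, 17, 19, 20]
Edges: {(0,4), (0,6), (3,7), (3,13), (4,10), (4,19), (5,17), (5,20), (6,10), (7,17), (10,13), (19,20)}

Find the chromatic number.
Clique number ω(G) = 2 (lower bound: χ ≥ ω).
Odd cycle [13, 3, 7, 17, 5, 20, 19, 4, 10] needs 3 colors (χ ≥ 3).
The coloring below uses 3 colors, so χ(G) = 3.
A valid 3-coloring: color 1: [0, 3, 10, 17, 20]; color 2: [4, 5, 6, 7, 13]; color 3: [19].

χ(G) = 3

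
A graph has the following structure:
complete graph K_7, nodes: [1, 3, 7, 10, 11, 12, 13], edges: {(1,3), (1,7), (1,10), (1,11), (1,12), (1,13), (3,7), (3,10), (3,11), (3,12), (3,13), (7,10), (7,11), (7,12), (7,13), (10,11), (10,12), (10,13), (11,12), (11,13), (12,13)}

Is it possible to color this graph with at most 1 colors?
The clique on vertices [1, 3, 7, 10, 11, 12, 13] has size 7 > 1, so it alone needs 7 colors.

No, G is not 1-colorable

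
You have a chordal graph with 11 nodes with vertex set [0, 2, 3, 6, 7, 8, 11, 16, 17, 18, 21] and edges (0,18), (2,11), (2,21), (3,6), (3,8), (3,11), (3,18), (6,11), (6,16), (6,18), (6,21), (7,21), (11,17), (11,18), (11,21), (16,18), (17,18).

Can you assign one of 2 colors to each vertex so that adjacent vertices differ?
No, G is not 2-colorable

The clique on vertices [3, 6, 11, 18] has size 4 > 2, so it alone needs 4 colors.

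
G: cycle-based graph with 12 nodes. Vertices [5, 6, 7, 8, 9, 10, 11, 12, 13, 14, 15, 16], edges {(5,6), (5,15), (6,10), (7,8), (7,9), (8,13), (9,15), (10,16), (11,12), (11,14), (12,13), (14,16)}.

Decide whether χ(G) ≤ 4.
A valid 4-coloring: color 1: [5, 8, 9, 10, 12, 14]; color 2: [6, 7, 11, 13, 15, 16].
(χ(G) = 2 ≤ 4.)

Yes, G is 4-colorable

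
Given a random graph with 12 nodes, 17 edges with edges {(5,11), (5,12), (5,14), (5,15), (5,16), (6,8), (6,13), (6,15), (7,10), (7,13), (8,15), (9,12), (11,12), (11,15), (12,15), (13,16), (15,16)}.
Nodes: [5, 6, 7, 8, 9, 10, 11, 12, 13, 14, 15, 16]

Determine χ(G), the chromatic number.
χ(G) = 4

Clique number ω(G) = 4 (lower bound: χ ≥ ω).
The clique on [5, 11, 12, 15] has size 4, forcing χ ≥ 4, and the coloring below uses 4 colors, so χ(G) = 4.
A valid 4-coloring: color 1: [9, 10, 13, 14, 15]; color 2: [5, 7, 8]; color 3: [6, 12, 16]; color 4: [11].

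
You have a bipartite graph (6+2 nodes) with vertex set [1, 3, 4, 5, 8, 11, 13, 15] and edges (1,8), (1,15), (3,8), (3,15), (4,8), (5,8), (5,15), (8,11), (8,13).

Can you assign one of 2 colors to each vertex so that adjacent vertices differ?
A valid 2-coloring: color 1: [8, 15]; color 2: [1, 3, 4, 5, 11, 13].
(χ(G) = 2 ≤ 2.)

Yes, G is 2-colorable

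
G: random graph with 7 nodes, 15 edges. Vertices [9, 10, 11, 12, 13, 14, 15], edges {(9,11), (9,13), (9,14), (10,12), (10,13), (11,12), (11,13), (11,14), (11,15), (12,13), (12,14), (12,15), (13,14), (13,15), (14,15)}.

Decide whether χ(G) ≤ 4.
No, G is not 4-colorable

The clique on vertices [11, 12, 13, 14, 15] has size 5 > 4, so it alone needs 5 colors.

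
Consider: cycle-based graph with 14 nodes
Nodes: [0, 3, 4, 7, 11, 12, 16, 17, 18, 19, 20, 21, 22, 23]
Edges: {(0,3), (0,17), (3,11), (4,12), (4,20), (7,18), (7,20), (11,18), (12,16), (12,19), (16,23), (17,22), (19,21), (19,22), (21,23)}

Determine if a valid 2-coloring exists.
No, G is not 2-colorable

Odd cycle [23, 16, 12, 19, 21] needs 3 colors (χ ≥ 3).
Hence χ(G) ≥ 3 > 2, so no proper 2-coloring exists.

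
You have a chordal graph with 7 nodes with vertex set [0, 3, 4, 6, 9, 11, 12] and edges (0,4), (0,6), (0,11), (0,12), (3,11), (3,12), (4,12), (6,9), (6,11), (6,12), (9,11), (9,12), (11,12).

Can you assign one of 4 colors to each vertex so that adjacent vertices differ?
Yes, G is 4-colorable

A valid 4-coloring: color 1: [12]; color 2: [4, 11]; color 3: [3, 6]; color 4: [0, 9].
(χ(G) = 4 ≤ 4.)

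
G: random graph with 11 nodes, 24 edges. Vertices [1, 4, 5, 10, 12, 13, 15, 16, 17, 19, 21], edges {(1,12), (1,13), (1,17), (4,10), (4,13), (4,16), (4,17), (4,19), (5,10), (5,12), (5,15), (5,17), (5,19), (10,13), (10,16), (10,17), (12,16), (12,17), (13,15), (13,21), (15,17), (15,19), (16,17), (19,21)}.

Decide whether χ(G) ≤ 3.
The clique on vertices [4, 10, 16, 17] has size 4 > 3, so it alone needs 4 colors.

No, G is not 3-colorable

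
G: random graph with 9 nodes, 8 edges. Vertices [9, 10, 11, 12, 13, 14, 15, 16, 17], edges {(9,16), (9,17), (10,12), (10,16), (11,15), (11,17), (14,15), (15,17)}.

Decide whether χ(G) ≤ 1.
No, G is not 1-colorable

The clique on vertices [11, 15, 17] has size 3 > 1, so it alone needs 3 colors.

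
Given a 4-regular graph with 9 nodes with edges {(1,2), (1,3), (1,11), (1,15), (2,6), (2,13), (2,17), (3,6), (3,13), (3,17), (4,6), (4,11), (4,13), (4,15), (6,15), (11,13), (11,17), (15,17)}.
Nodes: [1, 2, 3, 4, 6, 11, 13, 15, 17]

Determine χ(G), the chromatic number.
χ(G) = 3

Clique number ω(G) = 3 (lower bound: χ ≥ ω).
The clique on [4, 11, 13] has size 3, forcing χ ≥ 3, and the coloring below uses 3 colors, so χ(G) = 3.
A valid 3-coloring: color 1: [1, 6, 13, 17]; color 2: [2, 3, 11, 15]; color 3: [4].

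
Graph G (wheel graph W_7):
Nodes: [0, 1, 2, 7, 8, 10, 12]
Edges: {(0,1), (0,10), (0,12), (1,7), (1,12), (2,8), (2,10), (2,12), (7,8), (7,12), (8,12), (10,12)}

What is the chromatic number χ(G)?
Clique number ω(G) = 3 (lower bound: χ ≥ ω).
The clique on [0, 1, 12] has size 3, forcing χ ≥ 3, and the coloring below uses 3 colors, so χ(G) = 3.
A valid 3-coloring: color 1: [12]; color 2: [1, 8, 10]; color 3: [0, 2, 7].

χ(G) = 3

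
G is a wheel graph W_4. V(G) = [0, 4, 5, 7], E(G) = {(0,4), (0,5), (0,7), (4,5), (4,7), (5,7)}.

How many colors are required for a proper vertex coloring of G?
χ(G) = 4

Clique number ω(G) = 4 (lower bound: χ ≥ ω).
The clique on [0, 4, 5, 7] has size 4, forcing χ ≥ 4, and the coloring below uses 4 colors, so χ(G) = 4.
A valid 4-coloring: color 1: [5]; color 2: [0]; color 3: [4]; color 4: [7].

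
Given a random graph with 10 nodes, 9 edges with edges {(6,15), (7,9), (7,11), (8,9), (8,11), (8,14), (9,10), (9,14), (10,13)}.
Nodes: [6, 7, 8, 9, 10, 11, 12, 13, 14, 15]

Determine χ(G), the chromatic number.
Clique number ω(G) = 3 (lower bound: χ ≥ ω).
The clique on [8, 9, 14] has size 3, forcing χ ≥ 3, and the coloring below uses 3 colors, so χ(G) = 3.
A valid 3-coloring: color 1: [6, 9, 11, 12, 13]; color 2: [7, 8, 10, 15]; color 3: [14].

χ(G) = 3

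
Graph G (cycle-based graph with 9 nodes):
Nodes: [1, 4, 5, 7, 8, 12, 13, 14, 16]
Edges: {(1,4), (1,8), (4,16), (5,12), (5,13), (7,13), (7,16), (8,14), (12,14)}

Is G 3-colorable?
A valid 3-coloring: color 1: [4, 5, 7, 14]; color 2: [1, 12, 13, 16]; color 3: [8].
(χ(G) = 3 ≤ 3.)

Yes, G is 3-colorable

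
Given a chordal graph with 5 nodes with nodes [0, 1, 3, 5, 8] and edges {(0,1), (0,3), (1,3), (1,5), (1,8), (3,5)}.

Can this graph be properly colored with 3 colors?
Yes, G is 3-colorable

A valid 3-coloring: color 1: [1]; color 2: [3, 8]; color 3: [0, 5].
(χ(G) = 3 ≤ 3.)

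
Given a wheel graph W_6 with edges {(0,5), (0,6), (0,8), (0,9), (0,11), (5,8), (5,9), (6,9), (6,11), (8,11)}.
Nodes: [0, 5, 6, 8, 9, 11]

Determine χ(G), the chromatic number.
χ(G) = 4

Clique number ω(G) = 3 (lower bound: χ ≥ ω).
Odd cycle [5, 8, 11, 6, 9] needs 3 colors (χ ≥ 3).
Vertex 0 is adjacent to every vertex of [5, 6, 8, 9, 11], which already need 3 colors among themselves, so 0 needs a new color (χ ≥ 4).
The coloring below uses 4 colors, so χ(G) = 4.
A valid 4-coloring: color 1: [0]; color 2: [5, 6]; color 3: [8, 9]; color 4: [11].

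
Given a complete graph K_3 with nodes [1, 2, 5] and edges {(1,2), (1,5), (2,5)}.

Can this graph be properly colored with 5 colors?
Yes, G is 5-colorable

A valid 5-coloring: color 1: [5]; color 2: [1]; color 3: [2].
(χ(G) = 3 ≤ 5.)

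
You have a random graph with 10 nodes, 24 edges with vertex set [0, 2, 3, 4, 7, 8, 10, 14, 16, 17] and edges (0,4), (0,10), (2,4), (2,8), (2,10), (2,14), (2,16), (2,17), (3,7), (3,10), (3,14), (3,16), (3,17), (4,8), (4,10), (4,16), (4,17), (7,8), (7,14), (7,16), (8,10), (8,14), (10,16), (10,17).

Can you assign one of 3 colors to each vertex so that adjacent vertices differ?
No, G is not 3-colorable

The clique on vertices [2, 4, 8, 10] has size 4 > 3, so it alone needs 4 colors.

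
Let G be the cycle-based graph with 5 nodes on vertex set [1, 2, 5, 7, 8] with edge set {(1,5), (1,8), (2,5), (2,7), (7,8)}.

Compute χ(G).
χ(G) = 3

Clique number ω(G) = 2 (lower bound: χ ≥ ω).
Odd cycle [8, 1, 5, 2, 7] needs 3 colors (χ ≥ 3).
The coloring below uses 3 colors, so χ(G) = 3.
A valid 3-coloring: color 1: [2, 8]; color 2: [1, 7]; color 3: [5].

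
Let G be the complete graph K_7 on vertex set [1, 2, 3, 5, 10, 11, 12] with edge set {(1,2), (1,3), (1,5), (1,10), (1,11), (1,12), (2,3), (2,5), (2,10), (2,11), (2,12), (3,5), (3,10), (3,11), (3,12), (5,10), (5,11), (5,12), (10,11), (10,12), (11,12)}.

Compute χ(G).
Clique number ω(G) = 7 (lower bound: χ ≥ ω).
The clique on [1, 2, 3, 5, 10, 11, 12] has size 7, forcing χ ≥ 7, and the coloring below uses 7 colors, so χ(G) = 7.
A valid 7-coloring: color 1: [12]; color 2: [2]; color 3: [5]; color 4: [3]; color 5: [11]; color 6: [10]; color 7: [1].

χ(G) = 7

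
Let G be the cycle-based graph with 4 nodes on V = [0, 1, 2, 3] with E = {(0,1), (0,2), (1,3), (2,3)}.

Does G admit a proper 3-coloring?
A valid 3-coloring: color 1: [1, 2]; color 2: [0, 3].
(χ(G) = 2 ≤ 3.)

Yes, G is 3-colorable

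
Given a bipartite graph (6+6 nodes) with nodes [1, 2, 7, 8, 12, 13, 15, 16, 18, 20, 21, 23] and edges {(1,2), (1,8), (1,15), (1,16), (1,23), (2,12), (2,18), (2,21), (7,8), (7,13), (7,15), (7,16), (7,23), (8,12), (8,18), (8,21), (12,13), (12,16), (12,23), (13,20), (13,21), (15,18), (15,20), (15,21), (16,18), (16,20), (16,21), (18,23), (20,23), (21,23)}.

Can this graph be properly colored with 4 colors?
A valid 4-coloring: color 1: [1, 7, 12, 18, 20, 21]; color 2: [2, 8, 13, 15, 16, 23].
(χ(G) = 2 ≤ 4.)

Yes, G is 4-colorable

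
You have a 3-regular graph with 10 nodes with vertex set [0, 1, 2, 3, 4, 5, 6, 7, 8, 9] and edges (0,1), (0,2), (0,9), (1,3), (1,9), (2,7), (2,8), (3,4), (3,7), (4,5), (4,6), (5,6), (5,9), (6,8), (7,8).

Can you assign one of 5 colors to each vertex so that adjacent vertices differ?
A valid 5-coloring: color 1: [2, 3, 6, 9]; color 2: [1, 5, 8]; color 3: [0, 4, 7].
(χ(G) = 3 ≤ 5.)

Yes, G is 5-colorable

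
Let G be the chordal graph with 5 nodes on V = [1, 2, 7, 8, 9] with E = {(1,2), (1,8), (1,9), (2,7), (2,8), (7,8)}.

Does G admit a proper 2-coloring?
The clique on vertices [1, 2, 8] has size 3 > 2, so it alone needs 3 colors.

No, G is not 2-colorable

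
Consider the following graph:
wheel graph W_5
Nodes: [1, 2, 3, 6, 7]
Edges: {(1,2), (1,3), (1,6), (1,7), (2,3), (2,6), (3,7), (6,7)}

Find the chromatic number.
χ(G) = 3

Clique number ω(G) = 3 (lower bound: χ ≥ ω).
The clique on [1, 2, 3] has size 3, forcing χ ≥ 3, and the coloring below uses 3 colors, so χ(G) = 3.
A valid 3-coloring: color 1: [1]; color 2: [2, 7]; color 3: [3, 6].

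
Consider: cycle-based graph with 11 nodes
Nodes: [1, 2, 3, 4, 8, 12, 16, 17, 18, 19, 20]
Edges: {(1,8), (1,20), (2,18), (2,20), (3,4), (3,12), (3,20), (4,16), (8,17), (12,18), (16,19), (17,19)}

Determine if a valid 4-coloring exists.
Yes, G is 4-colorable

A valid 4-coloring: color 1: [4, 8, 18, 19, 20]; color 2: [1, 2, 3, 16, 17]; color 3: [12].
(χ(G) = 3 ≤ 4.)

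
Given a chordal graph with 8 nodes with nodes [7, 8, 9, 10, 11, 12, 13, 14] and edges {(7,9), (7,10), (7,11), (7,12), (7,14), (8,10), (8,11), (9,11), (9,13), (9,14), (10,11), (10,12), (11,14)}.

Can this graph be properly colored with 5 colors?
A valid 5-coloring: color 1: [11, 12, 13]; color 2: [7, 8]; color 3: [9, 10]; color 4: [14].
(χ(G) = 4 ≤ 5.)

Yes, G is 5-colorable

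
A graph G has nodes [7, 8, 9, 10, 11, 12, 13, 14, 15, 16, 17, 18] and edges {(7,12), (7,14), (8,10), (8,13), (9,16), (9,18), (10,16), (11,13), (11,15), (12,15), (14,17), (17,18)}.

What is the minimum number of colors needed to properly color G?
χ(G) = 2

Clique number ω(G) = 2 (lower bound: χ ≥ ω).
The graph is bipartite (no odd cycle), so 2 colors suffice: χ(G) = 2.
A valid 2-coloring: color 1: [8, 11, 12, 14, 16, 18]; color 2: [7, 9, 10, 13, 15, 17].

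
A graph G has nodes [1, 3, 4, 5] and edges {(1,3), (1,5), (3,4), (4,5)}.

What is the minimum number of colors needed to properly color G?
Clique number ω(G) = 2 (lower bound: χ ≥ ω).
The graph is bipartite (no odd cycle), so 2 colors suffice: χ(G) = 2.
A valid 2-coloring: color 1: [1, 4]; color 2: [3, 5].

χ(G) = 2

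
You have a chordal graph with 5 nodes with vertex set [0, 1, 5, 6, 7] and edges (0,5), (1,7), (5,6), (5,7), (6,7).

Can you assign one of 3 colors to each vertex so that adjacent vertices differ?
A valid 3-coloring: color 1: [0, 7]; color 2: [1, 5]; color 3: [6].
(χ(G) = 3 ≤ 3.)

Yes, G is 3-colorable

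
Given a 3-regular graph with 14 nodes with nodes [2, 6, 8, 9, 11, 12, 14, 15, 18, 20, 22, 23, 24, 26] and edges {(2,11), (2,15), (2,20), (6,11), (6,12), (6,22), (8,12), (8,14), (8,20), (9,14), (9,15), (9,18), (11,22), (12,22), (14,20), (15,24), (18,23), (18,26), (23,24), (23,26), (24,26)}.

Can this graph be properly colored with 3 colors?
Yes, G is 3-colorable

A valid 3-coloring: color 1: [11, 12, 14, 18, 24]; color 2: [2, 8, 9, 22, 23]; color 3: [6, 15, 20, 26].
(χ(G) = 3 ≤ 3.)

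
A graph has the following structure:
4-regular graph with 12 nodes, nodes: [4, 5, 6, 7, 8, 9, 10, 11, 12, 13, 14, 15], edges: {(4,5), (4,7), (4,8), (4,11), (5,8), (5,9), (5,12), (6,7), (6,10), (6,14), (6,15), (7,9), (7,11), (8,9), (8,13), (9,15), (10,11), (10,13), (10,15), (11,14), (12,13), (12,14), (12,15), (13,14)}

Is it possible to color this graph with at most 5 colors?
A valid 5-coloring: color 1: [5, 11, 13, 15]; color 2: [4, 6, 9, 12]; color 3: [7, 8, 10, 14].
(χ(G) = 3 ≤ 5.)

Yes, G is 5-colorable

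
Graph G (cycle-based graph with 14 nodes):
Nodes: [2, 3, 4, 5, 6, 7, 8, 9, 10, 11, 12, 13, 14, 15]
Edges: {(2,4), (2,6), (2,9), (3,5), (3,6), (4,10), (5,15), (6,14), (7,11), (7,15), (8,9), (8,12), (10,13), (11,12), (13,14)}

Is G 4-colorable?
Yes, G is 4-colorable

A valid 4-coloring: color 1: [4, 5, 6, 7, 9, 12, 13]; color 2: [2, 3, 8, 10, 11, 14, 15].
(χ(G) = 2 ≤ 4.)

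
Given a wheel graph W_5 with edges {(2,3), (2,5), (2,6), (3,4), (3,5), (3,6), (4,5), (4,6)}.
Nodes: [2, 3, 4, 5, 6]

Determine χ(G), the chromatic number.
Clique number ω(G) = 3 (lower bound: χ ≥ ω).
The clique on [2, 3, 5] has size 3, forcing χ ≥ 3, and the coloring below uses 3 colors, so χ(G) = 3.
A valid 3-coloring: color 1: [3]; color 2: [5, 6]; color 3: [2, 4].

χ(G) = 3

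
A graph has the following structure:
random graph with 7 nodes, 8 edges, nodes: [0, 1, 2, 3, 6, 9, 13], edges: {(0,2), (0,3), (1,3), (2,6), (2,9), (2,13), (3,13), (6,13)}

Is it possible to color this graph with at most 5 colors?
A valid 5-coloring: color 1: [2, 3]; color 2: [0, 1, 9, 13]; color 3: [6].
(χ(G) = 3 ≤ 5.)

Yes, G is 5-colorable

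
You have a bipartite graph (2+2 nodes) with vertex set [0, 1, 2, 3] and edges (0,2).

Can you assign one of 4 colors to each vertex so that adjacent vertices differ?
A valid 4-coloring: color 1: [0, 1, 3]; color 2: [2].
(χ(G) = 2 ≤ 4.)

Yes, G is 4-colorable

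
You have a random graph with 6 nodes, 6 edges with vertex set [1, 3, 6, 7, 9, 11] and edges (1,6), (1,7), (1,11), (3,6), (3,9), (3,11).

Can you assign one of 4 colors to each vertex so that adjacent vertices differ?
Yes, G is 4-colorable

A valid 4-coloring: color 1: [1, 3]; color 2: [6, 7, 9, 11].
(χ(G) = 2 ≤ 4.)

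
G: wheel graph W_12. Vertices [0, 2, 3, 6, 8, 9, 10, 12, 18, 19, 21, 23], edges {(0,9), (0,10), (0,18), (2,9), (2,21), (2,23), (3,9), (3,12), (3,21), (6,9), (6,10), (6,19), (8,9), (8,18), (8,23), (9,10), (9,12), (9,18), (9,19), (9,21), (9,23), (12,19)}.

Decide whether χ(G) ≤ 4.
A valid 4-coloring: color 1: [9]; color 2: [10, 18, 19, 21, 23]; color 3: [0, 2, 3, 6, 8]; color 4: [12].
(χ(G) = 4 ≤ 4.)

Yes, G is 4-colorable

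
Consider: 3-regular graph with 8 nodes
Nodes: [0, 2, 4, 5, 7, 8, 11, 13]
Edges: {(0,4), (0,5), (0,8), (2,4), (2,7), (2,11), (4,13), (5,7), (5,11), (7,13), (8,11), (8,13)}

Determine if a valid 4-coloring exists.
Yes, G is 4-colorable

A valid 4-coloring: color 1: [4, 7, 8]; color 2: [2, 5, 13]; color 3: [0, 11].
(χ(G) = 3 ≤ 4.)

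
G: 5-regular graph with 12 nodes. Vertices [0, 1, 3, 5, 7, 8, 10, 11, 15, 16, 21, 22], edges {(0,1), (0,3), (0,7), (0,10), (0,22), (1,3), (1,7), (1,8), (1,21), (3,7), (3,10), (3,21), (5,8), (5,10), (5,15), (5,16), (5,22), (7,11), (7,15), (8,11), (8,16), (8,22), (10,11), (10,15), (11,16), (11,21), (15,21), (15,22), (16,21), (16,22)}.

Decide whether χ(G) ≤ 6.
Yes, G is 6-colorable

A valid 6-coloring: color 1: [7, 8, 10, 21]; color 2: [0, 15, 16]; color 3: [1, 5, 11]; color 4: [3, 22].
(χ(G) = 4 ≤ 6.)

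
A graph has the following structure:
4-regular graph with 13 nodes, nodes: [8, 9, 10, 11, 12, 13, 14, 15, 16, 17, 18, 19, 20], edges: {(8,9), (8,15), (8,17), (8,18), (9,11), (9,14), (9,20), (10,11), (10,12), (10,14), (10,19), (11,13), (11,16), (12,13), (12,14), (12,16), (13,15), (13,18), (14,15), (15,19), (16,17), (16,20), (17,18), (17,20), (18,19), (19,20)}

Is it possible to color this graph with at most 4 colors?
A valid 4-coloring: color 1: [10, 15, 18, 20]; color 2: [9, 13, 16, 19]; color 3: [8, 11, 14]; color 4: [12, 17].
(χ(G) = 3 ≤ 4.)

Yes, G is 4-colorable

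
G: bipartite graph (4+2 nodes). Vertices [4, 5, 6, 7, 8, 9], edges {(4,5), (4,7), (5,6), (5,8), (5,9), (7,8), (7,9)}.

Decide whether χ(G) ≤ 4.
A valid 4-coloring: color 1: [5, 7]; color 2: [4, 6, 8, 9].
(χ(G) = 2 ≤ 4.)

Yes, G is 4-colorable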